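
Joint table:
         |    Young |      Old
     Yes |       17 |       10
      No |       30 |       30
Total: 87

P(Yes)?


P(Yes) = (17+10)/87 = 27/87 = 9/29

P(Yes) = 9/29 ≈ 31.03%


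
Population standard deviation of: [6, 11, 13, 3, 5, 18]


Mean = 56/6 = 28/3
  (6-28/3)²=100/9
  (11-28/3)²=25/9
  (13-28/3)²=121/9
  (3-28/3)²=361/9
  (5-28/3)²=169/9
  (18-28/3)²=676/9
Σ(x-μ)² = 484/3
σ² = (484/3)/6 = 242/9

σ = √(242/9) ≈ 5.1854


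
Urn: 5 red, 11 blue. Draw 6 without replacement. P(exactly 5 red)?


Hypergeometric: C(5,5)×C(11,1)/C(16,6)
= 1×11/8008 = 1/728

P(X=5) = 1/728 ≈ 0.14%


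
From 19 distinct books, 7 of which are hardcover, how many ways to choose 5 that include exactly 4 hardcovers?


Choose 4 of the 7 hardcovers and 1 of the other 12 books:
C(7,4)×C(12,1) = 35×12 = 420

420


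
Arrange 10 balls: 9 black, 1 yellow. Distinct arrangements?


10!/(9!×1!) = 10

10


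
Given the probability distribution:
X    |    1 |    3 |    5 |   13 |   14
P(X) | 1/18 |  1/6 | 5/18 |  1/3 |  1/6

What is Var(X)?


E[X] = 155/18
E[X²] = 195/2
Var(X) = E[X²] - (E[X])² = 195/2 - 24025/324 = 7565/324

Var(X) = 7565/324 ≈ 23.3488


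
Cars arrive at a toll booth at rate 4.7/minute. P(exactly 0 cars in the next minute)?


Poisson(λ=4.7): P(X=0) = e^(-λ)×λ^k/k!
= e^(-4.7) × 4.7^0 / 0!
≈ 0.009095277102 × 1 / 1 ≈ 0.009095

P(X=0) ≈ 0.009095 ≈ 0.91%


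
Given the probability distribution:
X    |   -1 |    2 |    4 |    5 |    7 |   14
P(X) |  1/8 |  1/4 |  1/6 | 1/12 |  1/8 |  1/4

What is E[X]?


E[X] = Σ x·P(X=x)
= (-1)×(1/8) + (2)×(1/4) + (4)×(1/6) + (5)×(1/12) + (7)×(1/8) + (14)×(1/4)
= 35/6

E[X] = 35/6


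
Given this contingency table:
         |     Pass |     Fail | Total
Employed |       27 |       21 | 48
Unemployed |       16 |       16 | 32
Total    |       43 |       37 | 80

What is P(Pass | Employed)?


P(Pass | Employed) = 27/(27+21) = 27/48 = 9/16

P(Pass|Employed) = 9/16 ≈ 56.25%


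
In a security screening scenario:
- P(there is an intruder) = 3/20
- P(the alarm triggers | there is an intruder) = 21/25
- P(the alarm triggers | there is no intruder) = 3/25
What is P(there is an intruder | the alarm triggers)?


Using Bayes' theorem:
P(A|B) = P(B|A)·P(A) / P(B)

P(the alarm triggers) = 21/25 × 3/20 + 3/25 × 17/20
= 63/500 + 51/500 = 57/250

P(there is an intruder|the alarm triggers) = (63/500) / (57/250) = 21/38

P(there is an intruder|the alarm triggers) = 21/38 ≈ 55.26%


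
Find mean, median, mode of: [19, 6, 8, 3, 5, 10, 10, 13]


Sorted: [3, 5, 6, 8, 10, 10, 13, 19]
Mean = 74/8 = 37/4
Median = 9
Freq: {19: 1, 6: 1, 8: 1, 3: 1, 5: 1, 10: 2, 13: 1}
Mode: [10]

Mean=37/4, Median=9, Mode=10


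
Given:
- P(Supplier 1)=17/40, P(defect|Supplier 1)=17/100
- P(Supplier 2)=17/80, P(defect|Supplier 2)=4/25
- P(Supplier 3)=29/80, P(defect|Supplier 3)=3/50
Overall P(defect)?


P(B) = Σ P(B|Aᵢ)×P(Aᵢ)
  17/100×17/40 = 289/4000
  4/25×17/80 = 17/500
  3/50×29/80 = 87/4000
Sum = 16/125

P(defect) = 16/125 ≈ 12.80%


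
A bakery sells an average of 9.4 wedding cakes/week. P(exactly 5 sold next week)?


Poisson(λ=9.4): P(X=5) = e^(-λ)×λ^k/k!
= e^(-9.4) × 9.4^5 / 5!
≈ 8.272406556e-05 × 73390.40224 / 120 ≈ 0.050593

P(X=5) ≈ 0.050593 ≈ 5.06%


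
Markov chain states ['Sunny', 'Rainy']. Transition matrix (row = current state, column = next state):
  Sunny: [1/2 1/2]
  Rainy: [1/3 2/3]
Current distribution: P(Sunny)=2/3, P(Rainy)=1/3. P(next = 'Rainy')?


P(next=Rainy) = Σᵢ P(now=i)×P(i→Rainy)
= 2/3×1/2 + 1/3×2/3
= 1/3 + 2/9 = 5/9

P = 5/9 ≈ 0.5556


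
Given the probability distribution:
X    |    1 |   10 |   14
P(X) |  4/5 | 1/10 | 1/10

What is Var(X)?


E[X] = 16/5
E[X²] = 152/5
Var(X) = E[X²] - (E[X])² = 152/5 - 256/25 = 504/25

Var(X) = 504/25 ≈ 20.1600


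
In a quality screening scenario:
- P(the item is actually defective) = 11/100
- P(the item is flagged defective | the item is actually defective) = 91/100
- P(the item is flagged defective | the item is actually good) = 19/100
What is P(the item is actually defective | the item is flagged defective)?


Using Bayes' theorem:
P(A|B) = P(B|A)·P(A) / P(B)

P(the item is flagged defective) = 91/100 × 11/100 + 19/100 × 89/100
= 1001/10000 + 1691/10000 = 673/2500

P(the item is actually defective|the item is flagged defective) = (1001/10000) / (673/2500) = 1001/2692

P(the item is actually defective|the item is flagged defective) = 1001/2692 ≈ 37.18%


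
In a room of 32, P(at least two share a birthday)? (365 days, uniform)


P(all different) = Π(365-i)/365 for i=0..31
= 0.246652
P(match) = 1 - 0.246652 = 0.753348

P ≈ 0.7533 ≈ 75.33%


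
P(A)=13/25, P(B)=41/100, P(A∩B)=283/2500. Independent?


P(A)×P(B) = 533/2500
P(A∩B) = 283/2500
Not equal → NOT independent

No, not independent


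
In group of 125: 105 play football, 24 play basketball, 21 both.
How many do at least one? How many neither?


|A∪B| = 105+24-21 = 108
Neither = 125-108 = 17

At least one: 108; Neither: 17


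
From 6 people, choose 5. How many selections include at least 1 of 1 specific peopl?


Complement: C(6,5) - C(5,5) = 6 - 1 = 5

5


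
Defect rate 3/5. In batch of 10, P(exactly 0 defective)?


Binomial: P(X=0) = C(10,0)×p^0×(1-p)^10
= 1 × 1 × 1024/9765625 = 1024/9765625

P(X=0) = 1024/9765625 ≈ 0.01%


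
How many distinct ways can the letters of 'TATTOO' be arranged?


Letters: 6, freq: {'T': 3, 'A': 1, 'O': 2}
6!/(3!×1!×2!) = 720/12 = 60

60


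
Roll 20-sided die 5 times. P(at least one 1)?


P(no 1)^5 = (19/20)^5 = 2476099/3200000
P(≥1) = 1 - 2476099/3200000 = 723901/3200000

P = 723901/3200000 ≈ 22.62%


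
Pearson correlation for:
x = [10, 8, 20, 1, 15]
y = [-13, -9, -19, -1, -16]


n=5, Σx=54, Σy=-58, Σxy=-823, Σx²=790, Σy²=868
r = (5×(-823) - 54×(-58))/√((5×790 - 54²)(5×868 - (-58)²))
= -983/√(1034×976) = -983/√1009184 ≈ -983/1004.5815 ≈ -0.9785

r ≈ -0.9785


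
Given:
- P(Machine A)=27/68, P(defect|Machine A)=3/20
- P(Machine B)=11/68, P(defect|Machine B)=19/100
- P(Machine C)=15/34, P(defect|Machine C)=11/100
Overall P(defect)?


P(B) = Σ P(B|Aᵢ)×P(Aᵢ)
  3/20×27/68 = 81/1360
  19/100×11/68 = 209/6800
  11/100×15/34 = 33/680
Sum = 59/425

P(defect) = 59/425 ≈ 13.88%


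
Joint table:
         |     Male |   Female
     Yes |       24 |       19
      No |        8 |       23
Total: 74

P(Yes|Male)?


P(Yes|Male) = 24/(24+8) = 24/32 = 3/4

P = 3/4 ≈ 75.00%


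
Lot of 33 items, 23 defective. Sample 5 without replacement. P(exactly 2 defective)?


Hypergeometric: C(23,2)×C(10,3)/C(33,5)
= 253×120/237336 = 115/899

P(X=2) = 115/899 ≈ 12.79%


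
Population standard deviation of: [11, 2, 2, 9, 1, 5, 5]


Mean = 35/7 = 5
  (11-5)²=36
  (2-5)²=9
  (2-5)²=9
  (9-5)²=16
  (1-5)²=16
  (5-5)²=0
  (5-5)²=0
Σ(x-μ)² = 86
σ² = 86/7

σ = √(86/7) ≈ 3.5051


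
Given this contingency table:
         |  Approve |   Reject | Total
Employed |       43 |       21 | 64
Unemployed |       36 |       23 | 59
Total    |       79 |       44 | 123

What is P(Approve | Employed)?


P(Approve | Employed) = 43/(43+21) = 43/64

P(Approve|Employed) = 43/64 ≈ 67.19%


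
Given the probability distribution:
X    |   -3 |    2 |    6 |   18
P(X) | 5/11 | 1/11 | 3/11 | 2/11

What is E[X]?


E[X] = Σ x·P(X=x)
= (-3)×(5/11) + (2)×(1/11) + (6)×(3/11) + (18)×(2/11)
= 41/11

E[X] = 41/11


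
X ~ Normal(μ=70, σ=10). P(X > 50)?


z = (50-70)/10 = -2.0
P(X > 50) = 1 - P(Z ≤ -2.0) = 1 - 0.0228 = 0.9772

P(X > 50) ≈ 0.9772


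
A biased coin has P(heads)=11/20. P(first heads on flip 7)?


Geometric: P(X=7) = (1-p)^(k-1)×p = (9/20)^6×11/20 = 5845851/1280000000

P(X=7) = 5845851/1280000000 ≈ 0.46%


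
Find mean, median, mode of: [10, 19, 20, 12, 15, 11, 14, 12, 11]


Sorted: [10, 11, 11, 12, 12, 14, 15, 19, 20]
Mean = 124/9
Median = 12
Freq: {10: 1, 19: 1, 20: 1, 12: 2, 15: 1, 11: 2, 14: 1}
Mode: [11, 12]

Mean=124/9, Median=12, Mode=[11, 12]


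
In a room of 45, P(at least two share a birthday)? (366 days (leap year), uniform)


P(all different) = Π(366-i)/366 for i=0..44
= 0.059503
P(match) = 1 - 0.059503 = 0.940497

P ≈ 0.9405 ≈ 94.05%


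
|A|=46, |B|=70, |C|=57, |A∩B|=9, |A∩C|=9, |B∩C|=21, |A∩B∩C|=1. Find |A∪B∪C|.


|A∪B∪C| = 46+70+57-9-9-21+1 = 135

|A∪B∪C| = 135


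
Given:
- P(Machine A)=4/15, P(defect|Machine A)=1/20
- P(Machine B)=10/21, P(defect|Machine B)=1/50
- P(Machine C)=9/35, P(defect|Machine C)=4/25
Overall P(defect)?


P(B) = Σ P(B|Aᵢ)×P(Aᵢ)
  1/20×4/15 = 1/75
  1/50×10/21 = 1/105
  4/25×9/35 = 36/875
Sum = 8/125

P(defect) = 8/125 ≈ 6.40%


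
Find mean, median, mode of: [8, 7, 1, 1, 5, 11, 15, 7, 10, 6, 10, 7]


Sorted: [1, 1, 5, 6, 7, 7, 7, 8, 10, 10, 11, 15]
Mean = 88/12 = 22/3
Median = 7
Freq: {8: 1, 7: 3, 1: 2, 5: 1, 11: 1, 15: 1, 10: 2, 6: 1}
Mode: [7]

Mean=22/3, Median=7, Mode=7


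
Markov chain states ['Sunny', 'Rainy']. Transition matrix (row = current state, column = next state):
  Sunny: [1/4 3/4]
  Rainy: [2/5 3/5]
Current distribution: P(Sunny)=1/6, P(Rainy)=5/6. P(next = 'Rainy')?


P(next=Rainy) = Σᵢ P(now=i)×P(i→Rainy)
= 1/6×3/4 + 5/6×3/5
= 1/8 + 1/2 = 5/8

P = 5/8 ≈ 0.6250


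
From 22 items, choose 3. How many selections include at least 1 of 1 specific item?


Complement: C(22,3) - C(21,3) = 1540 - 1330 = 210

210


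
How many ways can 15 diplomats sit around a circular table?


Circular arrangements of 15 distinct objects: fix one position to break rotational symmetry.
(n-1)! = 14! = 87178291200

87178291200


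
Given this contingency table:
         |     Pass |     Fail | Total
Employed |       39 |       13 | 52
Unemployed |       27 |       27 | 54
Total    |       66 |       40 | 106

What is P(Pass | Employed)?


P(Pass | Employed) = 39/(39+13) = 39/52 = 3/4

P(Pass|Employed) = 3/4 ≈ 75.00%


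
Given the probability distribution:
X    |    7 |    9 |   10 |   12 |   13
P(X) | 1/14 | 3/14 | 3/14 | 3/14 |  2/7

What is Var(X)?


E[X] = 76/7
E[X²] = 850/7
Var(X) = E[X²] - (E[X])² = 850/7 - 5776/49 = 174/49

Var(X) = 174/49 ≈ 3.5510


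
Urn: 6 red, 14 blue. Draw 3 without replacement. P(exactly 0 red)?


Hypergeometric: C(6,0)×C(14,3)/C(20,3)
= 1×364/1140 = 91/285

P(X=0) = 91/285 ≈ 31.93%


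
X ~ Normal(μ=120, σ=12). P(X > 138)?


z = (138-120)/12 = 1.5
P(X > 138) = 1 - P(Z ≤ 1.5) = 1 - 0.9332 = 0.0668

P(X > 138) ≈ 0.0668


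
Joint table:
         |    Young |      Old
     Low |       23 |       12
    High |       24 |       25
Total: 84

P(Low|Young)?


P(Low|Young) = 23/(23+24) = 23/47

P = 23/47 ≈ 48.94%


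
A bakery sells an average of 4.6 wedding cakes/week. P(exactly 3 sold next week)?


Poisson(λ=4.6): P(X=3) = e^(-λ)×λ^k/k!
= e^(-4.6) × 4.6^3 / 3!
≈ 0.01005183574 × 97.336 / 6 ≈ 0.163068

P(X=3) ≈ 0.163068 ≈ 16.31%


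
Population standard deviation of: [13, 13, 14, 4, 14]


Mean = 58/5
  (13-58/5)²=49/25
  (13-58/5)²=49/25
  (14-58/5)²=144/25
  (4-58/5)²=1444/25
  (14-58/5)²=144/25
Σ(x-μ)² = 366/5
σ² = (366/5)/5 = 366/25

σ = √(366/25) ≈ 3.8262


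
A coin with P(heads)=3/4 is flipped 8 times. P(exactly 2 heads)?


Binomial: P(X=2) = C(8,2)×p^2×(1-p)^6
= 28 × 9/16 × 1/4096 = 63/16384

P(X=2) = 63/16384 ≈ 0.38%


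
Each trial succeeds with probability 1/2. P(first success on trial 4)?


Geometric: P(X=4) = (1-p)^(k-1)×p = (1/2)^3×1/2 = 1/16

P(X=4) = 1/16 ≈ 6.25%


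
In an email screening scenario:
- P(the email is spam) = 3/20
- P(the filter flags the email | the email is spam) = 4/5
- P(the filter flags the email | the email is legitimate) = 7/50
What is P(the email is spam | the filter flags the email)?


Using Bayes' theorem:
P(A|B) = P(B|A)·P(A) / P(B)

P(the filter flags the email) = 4/5 × 3/20 + 7/50 × 17/20
= 3/25 + 119/1000 = 239/1000

P(the email is spam|the filter flags the email) = (3/25) / (239/1000) = 120/239

P(the email is spam|the filter flags the email) = 120/239 ≈ 50.21%


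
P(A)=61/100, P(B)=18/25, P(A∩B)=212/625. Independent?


P(A)×P(B) = 549/1250
P(A∩B) = 212/625
Not equal → NOT independent

No, not independent


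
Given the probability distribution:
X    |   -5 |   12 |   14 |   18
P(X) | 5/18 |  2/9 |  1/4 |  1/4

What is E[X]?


E[X] = Σ x·P(X=x)
= (-5)×(5/18) + (12)×(2/9) + (14)×(1/4) + (18)×(1/4)
= 167/18

E[X] = 167/18


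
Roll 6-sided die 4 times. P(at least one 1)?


P(no 1)^4 = (5/6)^4 = 625/1296
P(≥1) = 1 - 625/1296 = 671/1296

P = 671/1296 ≈ 51.77%


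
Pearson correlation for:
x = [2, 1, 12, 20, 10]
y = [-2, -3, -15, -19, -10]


n=5, Σx=45, Σy=-49, Σxy=-667, Σx²=649, Σy²=699
r = (5×(-667) - 45×(-49))/√((5×649 - 45²)(5×699 - (-49)²))
= -1130/√(1220×1094) = -1130/√1334680 ≈ -1130/1155.2835 ≈ -0.9781

r ≈ -0.9781


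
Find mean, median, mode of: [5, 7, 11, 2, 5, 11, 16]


Sorted: [2, 5, 5, 7, 11, 11, 16]
Mean = 57/7
Median = 7
Freq: {5: 2, 7: 1, 11: 2, 2: 1, 16: 1}
Mode: [5, 11]

Mean=57/7, Median=7, Mode=[5, 11]


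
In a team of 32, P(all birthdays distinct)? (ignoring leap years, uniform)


P(all different) = Π(365-i)/365 for i=0..31
= (365/365)×(364/365)×...×(334/365)
= 0.246652

P ≈ 0.2467 ≈ 24.67%


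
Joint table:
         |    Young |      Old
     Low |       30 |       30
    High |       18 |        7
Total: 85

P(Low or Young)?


P(Low∨Young) = P(Low) + P(Young) - P(Low∧Young)
= (60 + 48 - 30)/85 = 78/85

P = 78/85 ≈ 91.76%


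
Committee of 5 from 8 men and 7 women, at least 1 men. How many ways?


Count by #men:
  1M,4W: C(8,1)×C(7,4)=280
  2M,3W: C(8,2)×C(7,3)=980
  3M,2W: C(8,3)×C(7,2)=1176
  4M,1W: C(8,4)×C(7,1)=490
  5M,0W: C(8,5)×C(7,0)=56
Total = 2982

2982


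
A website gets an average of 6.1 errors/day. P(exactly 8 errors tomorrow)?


Poisson(λ=6.1): P(X=8) = e^(-λ)×λ^k/k!
= e^(-6.1) × 6.1^8 / 8!
≈ 0.002242867719 × 1917073.12997 / 40320 ≈ 0.106640

P(X=8) ≈ 0.106640 ≈ 10.66%


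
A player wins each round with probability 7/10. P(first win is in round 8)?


Geometric: P(X=8) = (1-p)^(k-1)×p = (3/10)^7×7/10 = 15309/100000000

P(X=8) = 15309/100000000 ≈ 0.02%


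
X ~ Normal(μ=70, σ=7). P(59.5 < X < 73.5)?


z₁=(59.5-70)/7=-1.5, z₂=(73.5-70)/7=0.5
P = Φ(0.5) - Φ(-1.5) = 0.691462 - 0.066807 = 0.624655 ≈ 0.6247

P(59.5 < X < 73.5) ≈ 0.6247


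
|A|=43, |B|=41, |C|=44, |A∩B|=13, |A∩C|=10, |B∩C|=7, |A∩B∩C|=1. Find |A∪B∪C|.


|A∪B∪C| = 43+41+44-13-10-7+1 = 99

|A∪B∪C| = 99


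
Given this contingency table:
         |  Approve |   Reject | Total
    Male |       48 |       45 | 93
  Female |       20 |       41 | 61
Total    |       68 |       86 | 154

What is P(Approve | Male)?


P(Approve | Male) = 48/(48+45) = 48/93 = 16/31

P(Approve|Male) = 16/31 ≈ 51.61%


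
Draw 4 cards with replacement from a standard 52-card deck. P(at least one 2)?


P(not a 2) = 48/52 = 12/13
P(none in 4 draws) = (12/13)^4 = 20736/28561
P(≥1 2) = 1 - 20736/28561 = 7825/28561

P = 7825/28561 ≈ 27.40%


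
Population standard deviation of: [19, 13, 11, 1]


Mean = 44/4 = 11
  (19-11)²=64
  (13-11)²=4
  (11-11)²=0
  (1-11)²=100
Σ(x-μ)² = 168
σ² = 168/4 = 42

σ = √(42) ≈ 6.4807


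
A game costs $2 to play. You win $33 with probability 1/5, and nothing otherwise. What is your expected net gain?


E[gain] = (33-2)×1/5 + (-2)×4/5
= 31/5 - 8/5 = 23/5

Expected net gain = $23/5 ≈ $4.60


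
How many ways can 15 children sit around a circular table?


Circular arrangements of 15 distinct objects: fix one position to break rotational symmetry.
(n-1)! = 14! = 87178291200

87178291200


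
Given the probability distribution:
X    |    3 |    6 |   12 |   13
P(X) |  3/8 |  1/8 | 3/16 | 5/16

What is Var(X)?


E[X] = 131/16
E[X²] = 1403/16
Var(X) = E[X²] - (E[X])² = 1403/16 - 17161/256 = 5287/256

Var(X) = 5287/256 ≈ 20.6523


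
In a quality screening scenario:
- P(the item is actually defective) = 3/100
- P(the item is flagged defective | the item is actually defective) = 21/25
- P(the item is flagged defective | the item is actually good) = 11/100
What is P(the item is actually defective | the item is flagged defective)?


Using Bayes' theorem:
P(A|B) = P(B|A)·P(A) / P(B)

P(the item is flagged defective) = 21/25 × 3/100 + 11/100 × 97/100
= 63/2500 + 1067/10000 = 1319/10000

P(the item is actually defective|the item is flagged defective) = (63/2500) / (1319/10000) = 252/1319

P(the item is actually defective|the item is flagged defective) = 252/1319 ≈ 19.11%


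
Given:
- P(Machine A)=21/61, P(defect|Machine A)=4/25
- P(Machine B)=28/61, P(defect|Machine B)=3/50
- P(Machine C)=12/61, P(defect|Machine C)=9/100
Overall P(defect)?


P(B) = Σ P(B|Aᵢ)×P(Aᵢ)
  4/25×21/61 = 84/1525
  3/50×28/61 = 42/1525
  9/100×12/61 = 27/1525
Sum = 153/1525

P(defect) = 153/1525 ≈ 10.03%


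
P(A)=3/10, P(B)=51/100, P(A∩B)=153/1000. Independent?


P(A)×P(B) = 153/1000
P(A∩B) = 153/1000
Equal ✓ → Independent

Yes, independent


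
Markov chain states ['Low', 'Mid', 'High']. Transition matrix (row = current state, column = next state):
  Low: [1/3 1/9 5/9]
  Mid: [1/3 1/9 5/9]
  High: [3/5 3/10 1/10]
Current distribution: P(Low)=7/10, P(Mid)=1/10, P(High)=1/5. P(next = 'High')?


P(next=High) = Σᵢ P(now=i)×P(i→High)
= 7/10×5/9 + 1/10×5/9 + 1/5×1/10
= 7/18 + 1/18 + 1/50 = 209/450

P = 209/450 ≈ 0.4644


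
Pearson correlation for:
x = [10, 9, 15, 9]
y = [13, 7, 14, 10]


n=4, Σx=43, Σy=44, Σxy=493, Σx²=487, Σy²=514
r = (4×493 - 43×44)/√((4×487 - 43²)(4×514 - 44²))
= 80/√(99×120) = 80/√11880 ≈ 80/108.9954 ≈ 0.7340

r ≈ 0.7340


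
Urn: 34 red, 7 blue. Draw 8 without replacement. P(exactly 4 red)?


Hypergeometric: C(34,4)×C(7,4)/C(41,8)
= 46376×35/95548245 = 19096/1124097

P(X=4) = 19096/1124097 ≈ 1.70%


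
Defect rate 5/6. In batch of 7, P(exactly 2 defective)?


Binomial: P(X=2) = C(7,2)×p^2×(1-p)^5
= 21 × 25/36 × 1/7776 = 175/93312

P(X=2) = 175/93312 ≈ 0.19%


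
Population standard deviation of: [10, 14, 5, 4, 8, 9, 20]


Mean = 70/7 = 10
  (10-10)²=0
  (14-10)²=16
  (5-10)²=25
  (4-10)²=36
  (8-10)²=4
  (9-10)²=1
  (20-10)²=100
Σ(x-μ)² = 182
σ² = 182/7 = 26

σ = √(26) ≈ 5.0990


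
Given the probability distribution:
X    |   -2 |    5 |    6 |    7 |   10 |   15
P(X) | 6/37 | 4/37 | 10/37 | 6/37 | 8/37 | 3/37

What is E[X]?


E[X] = Σ x·P(X=x)
= (-2)×(6/37) + (5)×(4/37) + (6)×(10/37) + (7)×(6/37) + (10)×(8/37) + (15)×(3/37)
= 235/37

E[X] = 235/37


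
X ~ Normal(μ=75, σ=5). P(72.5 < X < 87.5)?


z₁=(72.5-75)/5=-0.5, z₂=(87.5-75)/5=2.5
P = Φ(2.5) - Φ(-0.5) = 0.993790 - 0.308538 = 0.685252 ≈ 0.6853

P(72.5 < X < 87.5) ≈ 0.6853


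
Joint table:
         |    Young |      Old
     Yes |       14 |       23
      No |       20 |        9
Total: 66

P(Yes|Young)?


P(Yes|Young) = 14/(14+20) = 14/34 = 7/17

P = 7/17 ≈ 41.18%


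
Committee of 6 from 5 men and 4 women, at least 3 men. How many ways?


Count by #men:
  3M,3W: C(5,3)×C(4,3)=40
  4M,2W: C(5,4)×C(4,2)=30
  5M,1W: C(5,5)×C(4,1)=4
Total = 74

74


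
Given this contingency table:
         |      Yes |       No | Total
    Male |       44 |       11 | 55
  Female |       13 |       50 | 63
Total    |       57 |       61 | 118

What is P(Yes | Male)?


P(Yes | Male) = 44/(44+11) = 44/55 = 4/5

P(Yes|Male) = 4/5 ≈ 80.00%


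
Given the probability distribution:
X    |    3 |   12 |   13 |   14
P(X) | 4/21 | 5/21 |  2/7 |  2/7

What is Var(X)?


E[X] = 78/7
E[X²] = 982/7
Var(X) = E[X²] - (E[X])² = 982/7 - 6084/49 = 790/49

Var(X) = 790/49 ≈ 16.1224


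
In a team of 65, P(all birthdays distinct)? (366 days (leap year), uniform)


P(all different) = Π(366-i)/366 for i=0..64
= (366/366)×(365/366)×...×(302/366)
= 0.002358

P ≈ 0.0024 ≈ 0.24%


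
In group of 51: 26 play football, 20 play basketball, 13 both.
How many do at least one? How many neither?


|A∪B| = 26+20-13 = 33
Neither = 51-33 = 18

At least one: 33; Neither: 18


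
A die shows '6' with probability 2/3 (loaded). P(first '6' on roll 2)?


Geometric: P(X=2) = (1-p)^(k-1)×p = (1/3)^1×2/3 = 2/9

P(X=2) = 2/9 ≈ 22.22%


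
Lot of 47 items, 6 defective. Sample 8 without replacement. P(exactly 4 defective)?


Hypergeometric: C(6,4)×C(41,4)/C(47,8)
= 15×101270/314457495 = 2470/511313

P(X=4) = 2470/511313 ≈ 0.48%


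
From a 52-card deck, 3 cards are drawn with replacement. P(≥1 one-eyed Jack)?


P(not a one-eyed Jack) = 50/52 = 25/26
P(none in 3 draws) = (25/26)^3 = 15625/17576
P(≥1 one-eyed Jack) = 1 - 15625/17576 = 1951/17576

P = 1951/17576 ≈ 11.10%


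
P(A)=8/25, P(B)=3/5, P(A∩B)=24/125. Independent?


P(A)×P(B) = 24/125
P(A∩B) = 24/125
Equal ✓ → Independent

Yes, independent


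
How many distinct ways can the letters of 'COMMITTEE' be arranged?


Letters: 9, freq: {'C': 1, 'O': 1, 'M': 2, 'I': 1, 'T': 2, 'E': 2}
9!/(1!×1!×2!×1!×2!×2!) = 362880/8 = 45360

45360


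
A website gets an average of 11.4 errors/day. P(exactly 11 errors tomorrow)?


Poisson(λ=11.4): P(X=11) = e^(-λ)×λ^k/k!
= e^(-11.4) × 11.4^11 / 11!
≈ 1.119548484e-05 × 422623229810 / 39916800 ≈ 0.118533

P(X=11) ≈ 0.118533 ≈ 11.85%


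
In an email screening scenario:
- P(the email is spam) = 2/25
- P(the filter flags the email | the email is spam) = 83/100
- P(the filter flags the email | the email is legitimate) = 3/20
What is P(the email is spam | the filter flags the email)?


Using Bayes' theorem:
P(A|B) = P(B|A)·P(A) / P(B)

P(the filter flags the email) = 83/100 × 2/25 + 3/20 × 23/25
= 83/1250 + 69/500 = 511/2500

P(the email is spam|the filter flags the email) = (83/1250) / (511/2500) = 166/511

P(the email is spam|the filter flags the email) = 166/511 ≈ 32.49%


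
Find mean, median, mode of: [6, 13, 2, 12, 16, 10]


Sorted: [2, 6, 10, 12, 13, 16]
Mean = 59/6
Median = 11
Freq: {6: 1, 13: 1, 2: 1, 12: 1, 16: 1, 10: 1}
Mode: No mode

Mean=59/6, Median=11, Mode=No mode


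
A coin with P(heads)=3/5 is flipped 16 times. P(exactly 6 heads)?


Binomial: P(X=6) = C(16,6)×p^6×(1-p)^10
= 8008 × 729/15625 × 1024/9765625 = 5977939968/152587890625

P(X=6) = 5977939968/152587890625 ≈ 3.92%


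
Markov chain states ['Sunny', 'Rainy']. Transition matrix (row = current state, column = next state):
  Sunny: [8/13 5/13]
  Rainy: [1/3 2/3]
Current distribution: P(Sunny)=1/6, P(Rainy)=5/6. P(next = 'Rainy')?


P(next=Rainy) = Σᵢ P(now=i)×P(i→Rainy)
= 1/6×5/13 + 5/6×2/3
= 5/78 + 5/9 = 145/234

P = 145/234 ≈ 0.6197


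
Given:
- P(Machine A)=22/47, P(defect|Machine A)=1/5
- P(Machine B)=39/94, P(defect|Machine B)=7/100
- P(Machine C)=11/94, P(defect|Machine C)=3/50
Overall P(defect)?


P(B) = Σ P(B|Aᵢ)×P(Aᵢ)
  1/5×22/47 = 22/235
  7/100×39/94 = 273/9400
  3/50×11/94 = 33/4700
Sum = 1219/9400

P(defect) = 1219/9400 ≈ 12.97%


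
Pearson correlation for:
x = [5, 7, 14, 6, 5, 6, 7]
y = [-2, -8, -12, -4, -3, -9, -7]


n=7, Σx=50, Σy=-45, Σxy=-376, Σx²=416, Σy²=367
r = (7×(-376) - 50×(-45))/√((7×416 - 50²)(7×367 - (-45)²))
= -382/√(412×544) = -382/√224128 ≈ -382/473.4216 ≈ -0.8069

r ≈ -0.8069


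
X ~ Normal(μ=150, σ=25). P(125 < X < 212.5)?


z₁=(125-150)/25=-1.0, z₂=(212.5-150)/25=2.5
P = Φ(2.5) - Φ(-1.0) = 0.993790 - 0.158655 = 0.835135 ≈ 0.8351

P(125 < X < 212.5) ≈ 0.8351


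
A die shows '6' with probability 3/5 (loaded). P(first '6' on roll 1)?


Geometric: P(X=1) = (1-p)^(k-1)×p = (2/5)^0×3/5 = 3/5

P(X=1) = 3/5 ≈ 60.00%


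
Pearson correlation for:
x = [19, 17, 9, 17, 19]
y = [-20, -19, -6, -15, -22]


n=5, Σx=81, Σy=-82, Σxy=-1430, Σx²=1381, Σy²=1506
r = (5×(-1430) - 81×(-82))/√((5×1381 - 81²)(5×1506 - (-82)²))
= -508/√(344×806) = -508/√277264 ≈ -508/526.5586 ≈ -0.9648

r ≈ -0.9648


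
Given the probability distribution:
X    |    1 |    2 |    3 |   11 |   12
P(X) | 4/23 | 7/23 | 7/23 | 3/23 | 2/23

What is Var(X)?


E[X] = 96/23
E[X²] = 746/23
Var(X) = E[X²] - (E[X])² = 746/23 - 9216/529 = 7942/529

Var(X) = 7942/529 ≈ 15.0132


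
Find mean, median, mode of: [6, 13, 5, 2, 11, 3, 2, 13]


Sorted: [2, 2, 3, 5, 6, 11, 13, 13]
Mean = 55/8
Median = 11/2
Freq: {6: 1, 13: 2, 5: 1, 2: 2, 11: 1, 3: 1}
Mode: [2, 13]

Mean=55/8, Median=11/2, Mode=[2, 13]


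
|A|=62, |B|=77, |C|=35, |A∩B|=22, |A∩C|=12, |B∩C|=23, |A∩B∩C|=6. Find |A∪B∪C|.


|A∪B∪C| = 62+77+35-22-12-23+6 = 123

|A∪B∪C| = 123


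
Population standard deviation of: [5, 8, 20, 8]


Mean = 41/4
  (5-41/4)²=441/16
  (8-41/4)²=81/16
  (20-41/4)²=1521/16
  (8-41/4)²=81/16
Σ(x-μ)² = 531/4
σ² = (531/4)/4 = 531/16

σ = √(531/16) ≈ 5.7609


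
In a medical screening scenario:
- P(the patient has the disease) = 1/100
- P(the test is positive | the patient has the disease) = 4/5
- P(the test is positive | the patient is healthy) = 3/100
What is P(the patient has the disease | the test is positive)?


Using Bayes' theorem:
P(A|B) = P(B|A)·P(A) / P(B)

P(the test is positive) = 4/5 × 1/100 + 3/100 × 99/100
= 1/125 + 297/10000 = 377/10000

P(the patient has the disease|the test is positive) = (1/125) / (377/10000) = 80/377

P(the patient has the disease|the test is positive) = 80/377 ≈ 21.22%


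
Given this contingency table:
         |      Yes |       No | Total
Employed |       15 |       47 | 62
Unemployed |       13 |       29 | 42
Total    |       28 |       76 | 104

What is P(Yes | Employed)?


P(Yes | Employed) = 15/(15+47) = 15/62

P(Yes|Employed) = 15/62 ≈ 24.19%


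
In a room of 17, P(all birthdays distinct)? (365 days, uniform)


P(all different) = Π(365-i)/365 for i=0..16
= (365/365)×(364/365)×...×(349/365)
= 0.684992

P ≈ 0.6850 ≈ 68.50%


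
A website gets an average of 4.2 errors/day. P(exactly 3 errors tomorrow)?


Poisson(λ=4.2): P(X=3) = e^(-λ)×λ^k/k!
= e^(-4.2) × 4.2^3 / 3!
≈ 0.01499557682 × 74.088 / 6 ≈ 0.185165

P(X=3) ≈ 0.185165 ≈ 18.52%


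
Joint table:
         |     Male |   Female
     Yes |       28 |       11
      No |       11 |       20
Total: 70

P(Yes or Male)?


P(Yes∨Male) = P(Yes) + P(Male) - P(Yes∧Male)
= (39 + 39 - 28)/70 = 50/70 = 5/7

P = 5/7 ≈ 71.43%


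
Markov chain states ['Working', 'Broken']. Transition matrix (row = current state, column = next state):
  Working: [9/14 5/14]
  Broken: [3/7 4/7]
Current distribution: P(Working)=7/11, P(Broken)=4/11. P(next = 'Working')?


P(next=Working) = Σᵢ P(now=i)×P(i→Working)
= 7/11×9/14 + 4/11×3/7
= 9/22 + 12/77 = 87/154

P = 87/154 ≈ 0.5649


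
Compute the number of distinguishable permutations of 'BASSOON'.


Letters: 7, freq: {'B': 1, 'A': 1, 'S': 2, 'O': 2, 'N': 1}
7!/(1!×1!×2!×2!×1!) = 5040/4 = 1260

1260


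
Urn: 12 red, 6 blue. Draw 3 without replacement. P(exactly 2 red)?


Hypergeometric: C(12,2)×C(6,1)/C(18,3)
= 66×6/816 = 33/68

P(X=2) = 33/68 ≈ 48.53%


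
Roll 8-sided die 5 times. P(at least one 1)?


P(no 1)^5 = (7/8)^5 = 16807/32768
P(≥1) = 1 - 16807/32768 = 15961/32768

P = 15961/32768 ≈ 48.71%


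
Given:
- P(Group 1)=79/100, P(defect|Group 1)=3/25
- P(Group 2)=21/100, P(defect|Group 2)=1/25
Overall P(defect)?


P(B) = Σ P(B|Aᵢ)×P(Aᵢ)
  3/25×79/100 = 237/2500
  1/25×21/100 = 21/2500
Sum = 129/1250

P(defect) = 129/1250 ≈ 10.32%


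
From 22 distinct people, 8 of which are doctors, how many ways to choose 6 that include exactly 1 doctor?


Choose 1 of the 8 doctors and 5 of the other 14 people:
C(8,1)×C(14,5) = 8×2002 = 16016

16016


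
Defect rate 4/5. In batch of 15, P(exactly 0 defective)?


Binomial: P(X=0) = C(15,0)×p^0×(1-p)^15
= 1 × 1 × 1/30517578125 = 1/30517578125

P(X=0) = 1/30517578125 ≈ 0.00%


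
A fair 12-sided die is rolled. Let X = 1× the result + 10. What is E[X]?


E[die] = (1+12)/2 = 13/2
E[X] = 1×13/2 + 10 = 33/2

E[X] = 33/2


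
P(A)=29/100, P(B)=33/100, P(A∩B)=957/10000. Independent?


P(A)×P(B) = 957/10000
P(A∩B) = 957/10000
Equal ✓ → Independent

Yes, independent


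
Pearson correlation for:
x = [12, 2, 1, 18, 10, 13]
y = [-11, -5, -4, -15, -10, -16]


n=6, Σx=56, Σy=-61, Σxy=-724, Σx²=742, Σy²=743
r = (6×(-724) - 56×(-61))/√((6×742 - 56²)(6×743 - (-61)²))
= -928/√(1316×737) = -928/√969892 ≈ -928/984.8309 ≈ -0.9423

r ≈ -0.9423


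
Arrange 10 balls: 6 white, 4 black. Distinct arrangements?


10!/(6!×4!) = 210

210


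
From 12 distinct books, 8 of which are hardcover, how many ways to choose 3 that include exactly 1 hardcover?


Choose 1 of the 8 hardcovers and 2 of the other 4 books:
C(8,1)×C(4,2) = 8×6 = 48

48


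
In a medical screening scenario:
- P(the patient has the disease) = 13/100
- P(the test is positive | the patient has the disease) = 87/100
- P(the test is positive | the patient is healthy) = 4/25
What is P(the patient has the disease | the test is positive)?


Using Bayes' theorem:
P(A|B) = P(B|A)·P(A) / P(B)

P(the test is positive) = 87/100 × 13/100 + 4/25 × 87/100
= 1131/10000 + 87/625 = 2523/10000

P(the patient has the disease|the test is positive) = (1131/10000) / (2523/10000) = 13/29

P(the patient has the disease|the test is positive) = 13/29 ≈ 44.83%


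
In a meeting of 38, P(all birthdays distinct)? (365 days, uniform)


P(all different) = Π(365-i)/365 for i=0..37
= (365/365)×(364/365)×...×(328/365)
= 0.135932

P ≈ 0.1359 ≈ 13.59%


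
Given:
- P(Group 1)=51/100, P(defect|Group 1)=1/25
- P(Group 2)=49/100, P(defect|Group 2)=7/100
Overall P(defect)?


P(B) = Σ P(B|Aᵢ)×P(Aᵢ)
  1/25×51/100 = 51/2500
  7/100×49/100 = 343/10000
Sum = 547/10000

P(defect) = 547/10000 ≈ 5.47%


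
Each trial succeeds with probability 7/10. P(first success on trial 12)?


Geometric: P(X=12) = (1-p)^(k-1)×p = (3/10)^11×7/10 = 1240029/1000000000000

P(X=12) = 1240029/1000000000000 ≈ 0.00%


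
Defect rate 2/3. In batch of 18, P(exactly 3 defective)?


Binomial: P(X=3) = C(18,3)×p^3×(1-p)^15
= 816 × 8/27 × 1/14348907 = 2176/129140163

P(X=3) = 2176/129140163 ≈ 0.00%


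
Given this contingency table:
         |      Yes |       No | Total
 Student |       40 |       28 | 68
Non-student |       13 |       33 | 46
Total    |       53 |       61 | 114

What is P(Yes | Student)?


P(Yes | Student) = 40/(40+28) = 40/68 = 10/17

P(Yes|Student) = 10/17 ≈ 58.82%


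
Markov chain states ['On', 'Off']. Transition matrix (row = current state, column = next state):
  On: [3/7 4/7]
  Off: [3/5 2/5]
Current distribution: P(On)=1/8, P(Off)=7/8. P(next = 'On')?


P(next=On) = Σᵢ P(now=i)×P(i→On)
= 1/8×3/7 + 7/8×3/5
= 3/56 + 21/40 = 81/140

P = 81/140 ≈ 0.5786


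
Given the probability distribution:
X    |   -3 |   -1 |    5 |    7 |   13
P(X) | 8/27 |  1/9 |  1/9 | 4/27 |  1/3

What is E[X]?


E[X] = Σ x·P(X=x)
= (-3)×(8/27) + (-1)×(1/9) + (5)×(1/9) + (7)×(4/27) + (13)×(1/3)
= 133/27

E[X] = 133/27


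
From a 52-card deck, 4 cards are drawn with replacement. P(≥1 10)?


P(not a 10) = 48/52 = 12/13
P(none in 4 draws) = (12/13)^4 = 20736/28561
P(≥1 10) = 1 - 20736/28561 = 7825/28561

P = 7825/28561 ≈ 27.40%


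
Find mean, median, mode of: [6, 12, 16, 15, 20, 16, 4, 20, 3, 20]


Sorted: [3, 4, 6, 12, 15, 16, 16, 20, 20, 20]
Mean = 132/10 = 66/5
Median = 31/2
Freq: {6: 1, 12: 1, 16: 2, 15: 1, 20: 3, 4: 1, 3: 1}
Mode: [20]

Mean=66/5, Median=31/2, Mode=20


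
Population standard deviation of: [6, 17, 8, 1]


Mean = 32/4 = 8
  (6-8)²=4
  (17-8)²=81
  (8-8)²=0
  (1-8)²=49
Σ(x-μ)² = 134
σ² = 134/4 = 67/2

σ = √(67/2) ≈ 5.7879


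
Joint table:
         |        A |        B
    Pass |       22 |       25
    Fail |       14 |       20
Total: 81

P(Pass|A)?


P(Pass|A) = 22/(22+14) = 22/36 = 11/18

P = 11/18 ≈ 61.11%


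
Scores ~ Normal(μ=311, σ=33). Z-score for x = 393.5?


z = (x - μ)/σ = (393.5 - 311)/33 = 2.5

z = 2.5


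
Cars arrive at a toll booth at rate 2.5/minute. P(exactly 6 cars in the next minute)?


Poisson(λ=2.5): P(X=6) = e^(-λ)×λ^k/k!
= e^(-2.5) × 2.5^6 / 6!
≈ 0.08208499862 × 244.140625 / 720 ≈ 0.027834

P(X=6) ≈ 0.027834 ≈ 2.78%


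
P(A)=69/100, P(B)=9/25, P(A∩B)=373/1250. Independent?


P(A)×P(B) = 621/2500
P(A∩B) = 373/1250
Not equal → NOT independent

No, not independent


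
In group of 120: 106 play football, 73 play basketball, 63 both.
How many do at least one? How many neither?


|A∪B| = 106+73-63 = 116
Neither = 120-116 = 4

At least one: 116; Neither: 4


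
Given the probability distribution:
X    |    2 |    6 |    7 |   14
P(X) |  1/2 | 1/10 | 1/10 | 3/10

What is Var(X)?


E[X] = 13/2
E[X²] = 693/10
Var(X) = E[X²] - (E[X])² = 693/10 - 169/4 = 541/20

Var(X) = 541/20 ≈ 27.0500


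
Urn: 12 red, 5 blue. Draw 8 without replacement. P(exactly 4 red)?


Hypergeometric: C(12,4)×C(5,4)/C(17,8)
= 495×5/24310 = 45/442

P(X=4) = 45/442 ≈ 10.18%


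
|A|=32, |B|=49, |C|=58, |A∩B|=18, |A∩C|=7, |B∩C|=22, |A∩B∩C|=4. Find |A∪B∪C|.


|A∪B∪C| = 32+49+58-18-7-22+4 = 96

|A∪B∪C| = 96


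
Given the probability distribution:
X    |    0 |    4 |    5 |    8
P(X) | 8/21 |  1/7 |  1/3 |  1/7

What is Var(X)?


E[X] = 71/21
E[X²] = 415/21
Var(X) = E[X²] - (E[X])² = 415/21 - 5041/441 = 3674/441

Var(X) = 3674/441 ≈ 8.3311


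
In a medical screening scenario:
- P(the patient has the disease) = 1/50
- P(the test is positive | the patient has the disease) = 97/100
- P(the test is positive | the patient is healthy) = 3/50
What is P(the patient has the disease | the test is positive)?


Using Bayes' theorem:
P(A|B) = P(B|A)·P(A) / P(B)

P(the test is positive) = 97/100 × 1/50 + 3/50 × 49/50
= 97/5000 + 147/2500 = 391/5000

P(the patient has the disease|the test is positive) = (97/5000) / (391/5000) = 97/391

P(the patient has the disease|the test is positive) = 97/391 ≈ 24.81%


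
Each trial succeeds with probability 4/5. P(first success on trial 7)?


Geometric: P(X=7) = (1-p)^(k-1)×p = (1/5)^6×4/5 = 4/78125

P(X=7) = 4/78125 ≈ 0.01%


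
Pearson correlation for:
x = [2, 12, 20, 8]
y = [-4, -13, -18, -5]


n=4, Σx=42, Σy=-40, Σxy=-564, Σx²=612, Σy²=534
r = (4×(-564) - 42×(-40))/√((4×612 - 42²)(4×534 - (-40)²))
= -576/√(684×536) = -576/√366624 ≈ -576/605.4948 ≈ -0.9513

r ≈ -0.9513


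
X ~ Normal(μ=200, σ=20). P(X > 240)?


z = (240-200)/20 = 2.0
P(X > 240) = 1 - P(Z ≤ 2.0) = 1 - 0.9772 = 0.0228

P(X > 240) ≈ 0.0228


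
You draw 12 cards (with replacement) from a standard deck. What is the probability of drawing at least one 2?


P(not a 2) = 48/52 = 12/13
P(none in 12 draws) = (12/13)^12 = 8916100448256/23298085122481
P(≥1 2) = 1 - 8916100448256/23298085122481 = 14381984674225/23298085122481

P = 14381984674225/23298085122481 ≈ 61.73%


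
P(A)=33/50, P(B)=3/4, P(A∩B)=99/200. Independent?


P(A)×P(B) = 99/200
P(A∩B) = 99/200
Equal ✓ → Independent

Yes, independent


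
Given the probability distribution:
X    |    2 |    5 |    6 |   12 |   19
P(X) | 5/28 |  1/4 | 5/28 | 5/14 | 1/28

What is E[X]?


E[X] = Σ x·P(X=x)
= (2)×(5/28) + (5)×(1/4) + (6)×(5/28) + (12)×(5/14) + (19)×(1/28)
= 107/14

E[X] = 107/14


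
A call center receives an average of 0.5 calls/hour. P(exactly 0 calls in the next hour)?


Poisson(λ=0.5): P(X=0) = e^(-λ)×λ^k/k!
= e^(-0.5) × 0.5^0 / 0!
≈ 0.6065306597 × 1 / 1 ≈ 0.606531

P(X=0) ≈ 0.606531 ≈ 60.65%


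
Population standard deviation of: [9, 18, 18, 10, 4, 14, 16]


Mean = 89/7
  (9-89/7)²=676/49
  (18-89/7)²=1369/49
  (18-89/7)²=1369/49
  (10-89/7)²=361/49
  (4-89/7)²=3721/49
  (14-89/7)²=81/49
  (16-89/7)²=529/49
Σ(x-μ)² = 1158/7
σ² = (1158/7)/7 = 1158/49

σ = √(1158/49) ≈ 4.8613


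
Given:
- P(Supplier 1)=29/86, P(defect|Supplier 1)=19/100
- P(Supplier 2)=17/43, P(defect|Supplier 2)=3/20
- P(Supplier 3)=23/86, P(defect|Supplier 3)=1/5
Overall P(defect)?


P(B) = Σ P(B|Aᵢ)×P(Aᵢ)
  19/100×29/86 = 551/8600
  3/20×17/43 = 51/860
  1/5×23/86 = 23/430
Sum = 1521/8600

P(defect) = 1521/8600 ≈ 17.69%


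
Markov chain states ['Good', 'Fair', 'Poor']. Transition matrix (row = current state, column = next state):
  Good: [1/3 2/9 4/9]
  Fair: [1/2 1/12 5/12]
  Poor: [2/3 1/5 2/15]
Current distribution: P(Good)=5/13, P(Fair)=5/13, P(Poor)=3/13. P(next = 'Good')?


P(next=Good) = Σᵢ P(now=i)×P(i→Good)
= 5/13×1/3 + 5/13×1/2 + 3/13×2/3
= 5/39 + 5/26 + 2/13 = 37/78

P = 37/78 ≈ 0.4744


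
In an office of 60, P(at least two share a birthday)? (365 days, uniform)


P(all different) = Π(365-i)/365 for i=0..59
= 0.005877
P(match) = 1 - 0.005877 = 0.994123

P ≈ 0.9941 ≈ 99.41%


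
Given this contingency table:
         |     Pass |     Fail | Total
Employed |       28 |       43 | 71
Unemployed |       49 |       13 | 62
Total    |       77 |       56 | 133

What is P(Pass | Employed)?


P(Pass | Employed) = 28/(28+43) = 28/71

P(Pass|Employed) = 28/71 ≈ 39.44%


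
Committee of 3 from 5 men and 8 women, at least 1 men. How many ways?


Count by #men:
  1M,2W: C(5,1)×C(8,2)=140
  2M,1W: C(5,2)×C(8,1)=80
  3M,0W: C(5,3)×C(8,0)=10
Total = 230

230


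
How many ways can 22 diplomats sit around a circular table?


Circular arrangements of 22 distinct objects: fix one position to break rotational symmetry.
(n-1)! = 21! = 51090942171709440000

51090942171709440000


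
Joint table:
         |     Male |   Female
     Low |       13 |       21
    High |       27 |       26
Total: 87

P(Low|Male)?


P(Low|Male) = 13/(13+27) = 13/40

P = 13/40 ≈ 32.50%


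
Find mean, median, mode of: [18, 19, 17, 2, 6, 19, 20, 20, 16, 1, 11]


Sorted: [1, 2, 6, 11, 16, 17, 18, 19, 19, 20, 20]
Mean = 149/11
Median = 17
Freq: {18: 1, 19: 2, 17: 1, 2: 1, 6: 1, 20: 2, 16: 1, 1: 1, 11: 1}
Mode: [19, 20]

Mean=149/11, Median=17, Mode=[19, 20]


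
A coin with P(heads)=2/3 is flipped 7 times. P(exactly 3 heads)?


Binomial: P(X=3) = C(7,3)×p^3×(1-p)^4
= 35 × 8/27 × 1/81 = 280/2187

P(X=3) = 280/2187 ≈ 12.80%


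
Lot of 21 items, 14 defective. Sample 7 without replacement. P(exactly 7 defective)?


Hypergeometric: C(14,7)×C(7,0)/C(21,7)
= 3432×1/116280 = 143/4845

P(X=7) = 143/4845 ≈ 2.95%


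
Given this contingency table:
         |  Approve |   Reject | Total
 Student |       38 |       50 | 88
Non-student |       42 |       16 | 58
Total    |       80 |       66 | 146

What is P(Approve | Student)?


P(Approve | Student) = 38/(38+50) = 38/88 = 19/44

P(Approve|Student) = 19/44 ≈ 43.18%


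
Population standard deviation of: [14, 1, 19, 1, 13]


Mean = 48/5
  (14-48/5)²=484/25
  (1-48/5)²=1849/25
  (19-48/5)²=2209/25
  (1-48/5)²=1849/25
  (13-48/5)²=289/25
Σ(x-μ)² = 1336/5
σ² = (1336/5)/5 = 1336/25

σ = √(1336/25) ≈ 7.3103


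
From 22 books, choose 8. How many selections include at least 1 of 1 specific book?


Complement: C(22,8) - C(21,8) = 319770 - 203490 = 116280

116280


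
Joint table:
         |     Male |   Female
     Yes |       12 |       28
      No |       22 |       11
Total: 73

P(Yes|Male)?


P(Yes|Male) = 12/(12+22) = 12/34 = 6/17

P = 6/17 ≈ 35.29%
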